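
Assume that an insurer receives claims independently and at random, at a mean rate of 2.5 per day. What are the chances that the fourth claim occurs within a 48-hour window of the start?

0.7350

Over the interval, μ = 2.5 × 2 = 5 (a 48-hour window = 2 days).
The fourth arrival falls in the interval iff at least 4 events occur there: P(S_4 ≤ t) = P(N ≥ 4) = 1 − P(N ≤ 3) ≈ 0.7350.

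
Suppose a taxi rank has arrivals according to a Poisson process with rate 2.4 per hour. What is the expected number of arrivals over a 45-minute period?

1.8

E[N] = λt = 2.4 × 0.75 = 1.8 (a 45-minute period = 0.75 hours).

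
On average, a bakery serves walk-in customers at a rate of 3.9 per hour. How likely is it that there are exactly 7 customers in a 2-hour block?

Over the interval, μ = 3.9 × 2 = 7.8 (a 2-hour block = 2 hours).
P(N = 7) = e^(−μ) μ^7/7! = e^(−7.8) · 7.8^7/5040 ≈ 0.1428.

0.1428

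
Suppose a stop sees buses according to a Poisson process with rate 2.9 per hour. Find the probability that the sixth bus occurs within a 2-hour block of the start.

0.5217

Over the interval, μ = 2.9 × 2 = 5.8 (a 2-hour block = 2 hours).
The sixth arrival falls in the interval iff at least 6 events occur there: P(S_6 ≤ t) = P(N ≥ 6) = 1 − P(N ≤ 5) ≈ 0.5217.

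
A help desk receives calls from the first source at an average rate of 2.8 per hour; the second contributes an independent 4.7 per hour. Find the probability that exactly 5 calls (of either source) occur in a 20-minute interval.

0.0668

Independent Poisson processes superpose: combined rate λ = 2.8 + 4.7 = 7.5 per hour.
Over the interval, μ = 7.5 × 1/3 = 2.5 (a 20-minute interval = 1/3 hours).
P(N = 5) = e^(−2.5) · 2.5^5/5! ≈ 0.0668.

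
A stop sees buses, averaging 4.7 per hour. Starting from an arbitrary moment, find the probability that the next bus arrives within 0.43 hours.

0.8675

Inter-arrival times are exponential with rate λ = 4.7 per hour.
P(T ≤ 0.43) = 1 − e^(−λt) = 1 − e^(−4.7 × 0.43) = 1 − e^(−2.021) ≈ 0.8675.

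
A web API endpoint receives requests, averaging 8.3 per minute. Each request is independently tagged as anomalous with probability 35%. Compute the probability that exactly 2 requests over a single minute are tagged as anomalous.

0.2310

Thinning: the requests that are tagged as anomalous themselves form a Poisson process with rate 0.35 × 8.3 = 2.905 per minute.
So μ = 2.905.
P(N = 2) = e^(−2.905) · 2.905^2/2! ≈ 0.2310.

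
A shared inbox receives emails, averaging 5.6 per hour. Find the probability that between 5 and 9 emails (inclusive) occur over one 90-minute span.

Over the interval, μ = 5.6 × 1.5 = 8.4 (a 90-minute span = 1.5 hours).
P(5 ≤ N ≤ 9) = Σ_{j=5}^{9} e^(−8.4) · 8.4^j/j! ≈ 0.5870.

0.5870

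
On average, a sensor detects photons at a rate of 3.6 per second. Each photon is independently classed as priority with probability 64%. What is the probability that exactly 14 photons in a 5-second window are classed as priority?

Thinning: the photons that are classed as priority themselves form a Poisson process with rate 0.64 × 3.6 = 2.304 per second.
Over the interval, μ = 2.304 × 5 = 11.52 (a 5-second window = 5 seconds).
P(N = 14) = e^(−11.52) · 11.52^14/14! ≈ 0.0826.

0.0826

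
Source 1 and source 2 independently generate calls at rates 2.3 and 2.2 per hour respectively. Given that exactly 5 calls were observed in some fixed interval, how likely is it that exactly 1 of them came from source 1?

Given the total, each event is independently from source 1 with probability p = λ_1/(λ_1+λ_2) = 2.3/4.5 ≈ 0.5111.
So K ~ Binomial(5, 2.3/4.5): P(K = 1) = C(5,1) · (2.3/4.5)^1 · (2.2/4.5)^4 ≈ 0.1460.

0.1460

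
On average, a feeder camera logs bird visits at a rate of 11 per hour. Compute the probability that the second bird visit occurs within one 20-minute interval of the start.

0.8807

Over the interval, μ = 11 × 1/3 ≈ 3.66667 (a 20-minute interval = 1/3 hours).
The second arrival falls in the interval iff at least 2 events occur there: P(S_2 ≤ t) = P(N ≥ 2) = 1 − P(N ≤ 1) ≈ 0.8807.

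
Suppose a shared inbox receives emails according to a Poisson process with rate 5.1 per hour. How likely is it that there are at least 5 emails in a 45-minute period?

Over the interval, μ = 5.1 × 0.75 = 3.825 (a 45-minute period = 0.75 hours).
P(N ≥ 5) = 1 − P(N ≤ 4) = 1 − Σ_{j=0}^{4} e^(−μ) μ^j/j! ≈ 0.3370.

0.3370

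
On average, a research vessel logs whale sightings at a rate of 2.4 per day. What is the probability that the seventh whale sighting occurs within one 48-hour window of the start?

0.2092

Over the interval, μ = 2.4 × 2 = 4.8 (a 48-hour window = 2 days).
The seventh arrival falls in the interval iff at least 7 events occur there: P(S_7 ≤ t) = P(N ≥ 7) = 1 − P(N ≤ 6) ≈ 0.2092.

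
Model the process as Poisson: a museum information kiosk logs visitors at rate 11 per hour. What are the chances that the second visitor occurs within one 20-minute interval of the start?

0.8807

Over the interval, μ = 11 × 1/3 ≈ 3.66667 (a 20-minute interval = 1/3 hours).
The second arrival falls in the interval iff at least 2 events occur there: P(S_2 ≤ t) = P(N ≥ 2) = 1 − P(N ≤ 1) ≈ 0.8807.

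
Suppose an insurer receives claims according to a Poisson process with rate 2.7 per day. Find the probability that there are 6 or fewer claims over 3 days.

0.3013

Over the interval, μ = 2.7 × 3 = 8.1 (3 days).
P(N ≤ 6) = Σ_{j=0}^{6} e^(−μ) μ^j/j! ≈ 0.3013.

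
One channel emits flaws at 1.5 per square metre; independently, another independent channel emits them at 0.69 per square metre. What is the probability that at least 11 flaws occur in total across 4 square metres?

0.2660

Independent Poisson processes superpose: combined rate λ = 1.5 + 0.69 = 2.19 per square metre.
Over the interval, μ = 2.19 × 4 = 8.76 (4 square metres).
P(N ≥ 11) = 1 − P(N ≤ 10) ≈ 0.2660.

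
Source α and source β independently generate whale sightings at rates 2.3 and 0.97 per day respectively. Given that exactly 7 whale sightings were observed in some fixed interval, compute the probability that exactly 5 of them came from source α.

Given the total, each event is independently from source α with probability p = λ_α/(λ_α+λ_β) = 2.3/3.27 ≈ 0.7034.
So K ~ Binomial(7, 2.3/3.27): P(K = 5) = C(7,5) · (2.3/3.27)^5 · (0.97/3.27)^2 ≈ 0.3181.

0.3181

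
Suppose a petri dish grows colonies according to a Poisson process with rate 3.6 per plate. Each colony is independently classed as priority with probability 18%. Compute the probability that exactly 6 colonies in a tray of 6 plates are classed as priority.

Thinning: the colonies that are classed as priority themselves form a Poisson process with rate 0.18 × 3.6 = 0.648 per plate.
Over the interval, μ = 0.648 × 6 = 3.888 (a tray of 6 plates = 6 plates).
P(N = 6) = e^(−3.888) · 3.888^6/6! ≈ 0.0983.

0.0983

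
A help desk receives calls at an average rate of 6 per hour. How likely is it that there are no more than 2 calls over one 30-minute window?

0.4232

Over the interval, μ = 6 × 0.5 = 3 (a 30-minute window = 0.5 hours).
P(N ≤ 2) = Σ_{j=0}^{2} e^(−μ) μ^j/j! ≈ 0.4232.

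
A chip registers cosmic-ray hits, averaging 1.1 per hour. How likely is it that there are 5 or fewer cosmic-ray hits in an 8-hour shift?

Over the interval, μ = 1.1 × 8 = 8.8 (an 8-hour shift = 8 hours).
P(N ≤ 5) = Σ_{j=0}^{5} e^(−μ) μ^j/j! ≈ 0.1284.

0.1284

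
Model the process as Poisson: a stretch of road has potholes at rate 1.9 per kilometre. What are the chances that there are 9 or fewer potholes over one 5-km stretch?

0.5218

Over the interval, μ = 1.9 × 5 = 9.5 (a 5-km stretch = 5 kilometres).
P(N ≤ 9) = Σ_{j=0}^{9} e^(−μ) μ^j/j! ≈ 0.5218.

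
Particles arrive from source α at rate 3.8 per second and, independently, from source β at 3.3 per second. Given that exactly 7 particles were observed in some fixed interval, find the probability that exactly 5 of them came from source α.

0.1992

Given the total, each event is independently from source α with probability p = λ_α/(λ_α+λ_β) = 3.8/7.1 ≈ 0.5352.
So K ~ Binomial(7, 3.8/7.1): P(K = 5) = C(7,5) · (3.8/7.1)^5 · (3.3/7.1)^2 ≈ 0.1992.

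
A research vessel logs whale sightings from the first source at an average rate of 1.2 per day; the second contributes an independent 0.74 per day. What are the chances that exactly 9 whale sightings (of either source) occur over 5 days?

Independent Poisson processes superpose: combined rate λ = 1.2 + 0.74 = 1.94 per day.
Over the interval, μ = 1.94 × 5 = 9.7 (5 days).
P(N = 9) = e^(−9.7) · 9.7^9/9! ≈ 0.1284.

0.1284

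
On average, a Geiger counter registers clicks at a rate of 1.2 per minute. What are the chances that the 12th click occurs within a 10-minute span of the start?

0.5384

Over the interval, μ = 1.2 × 10 = 12 (a 10-minute span = 10 minutes).
The 12th arrival falls in the interval iff at least 12 events occur there: P(S_12 ≤ t) = P(N ≥ 12) = 1 − P(N ≤ 11) ≈ 0.5384.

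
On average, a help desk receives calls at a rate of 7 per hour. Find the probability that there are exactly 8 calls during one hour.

0.1304

With mean μ = 7 per hour,
P(N = 8) = e^(−μ) μ^8/8! = e^(−7) · 7^8/40320 ≈ 0.1304.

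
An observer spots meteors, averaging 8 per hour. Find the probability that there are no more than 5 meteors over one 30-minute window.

0.7851

Over the interval, μ = 8 × 0.5 = 4 (a 30-minute window = 0.5 hours).
P(N ≤ 5) = Σ_{j=0}^{5} e^(−μ) μ^j/j! ≈ 0.7851.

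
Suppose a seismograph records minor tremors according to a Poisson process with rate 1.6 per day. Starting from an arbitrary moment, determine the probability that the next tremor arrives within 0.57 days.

0.5983

Inter-arrival times are exponential with rate λ = 1.6 per day.
P(T ≤ 0.57) = 1 − e^(−λt) = 1 − e^(−1.6 × 0.57) = 1 − e^(−0.912) ≈ 0.5983.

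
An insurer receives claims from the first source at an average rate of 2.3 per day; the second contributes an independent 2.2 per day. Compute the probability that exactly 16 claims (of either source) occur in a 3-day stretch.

0.0798

Independent Poisson processes superpose: combined rate λ = 2.3 + 2.2 = 4.5 per day.
Over the interval, μ = 4.5 × 3 = 13.5 (a 3-day stretch = 3 days).
P(N = 16) = e^(−13.5) · 13.5^16/16! ≈ 0.0798.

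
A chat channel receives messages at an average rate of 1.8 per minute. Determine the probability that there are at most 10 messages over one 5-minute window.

Over the interval, μ = 1.8 × 5 = 9 (a 5-minute window = 5 minutes).
P(N ≤ 10) = Σ_{j=0}^{10} e^(−μ) μ^j/j! ≈ 0.7060.

0.7060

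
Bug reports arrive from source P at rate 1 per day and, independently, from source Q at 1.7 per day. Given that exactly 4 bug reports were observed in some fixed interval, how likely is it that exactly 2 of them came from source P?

0.3263

Given the total, each event is independently from source P with probability p = λ_P/(λ_P+λ_Q) = 1/2.7 ≈ 0.3704.
So K ~ Binomial(4, 1/2.7): P(K = 2) = C(4,2) · (1/2.7)^2 · (1.7/2.7)^2 ≈ 0.3263.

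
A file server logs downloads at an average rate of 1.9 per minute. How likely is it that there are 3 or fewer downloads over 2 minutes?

Over the interval, μ = 1.9 × 2 = 3.8 (2 minutes).
P(N ≤ 3) = Σ_{j=0}^{3} e^(−μ) μ^j/j! ≈ 0.4735.

0.4735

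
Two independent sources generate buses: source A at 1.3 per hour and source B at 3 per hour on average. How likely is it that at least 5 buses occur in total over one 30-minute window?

0.0672

Independent Poisson processes superpose: combined rate λ = 1.3 + 3 = 4.3 per hour.
Over the interval, μ = 4.3 × 0.5 = 2.15 (a 30-minute window = 0.5 hours).
P(N ≥ 5) = 1 − P(N ≤ 4) ≈ 0.0672.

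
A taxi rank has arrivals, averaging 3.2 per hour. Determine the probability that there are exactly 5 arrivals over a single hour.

0.1140

With mean μ = 3.2 per hour,
P(N = 5) = e^(−μ) μ^5/5! = e^(−3.2) · 3.2^5/120 ≈ 0.1140.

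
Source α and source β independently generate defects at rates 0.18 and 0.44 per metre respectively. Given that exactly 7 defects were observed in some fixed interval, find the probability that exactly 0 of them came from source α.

Given the total, each event is independently from source α with probability p = λ_α/(λ_α+λ_β) = 0.18/0.62 ≈ 0.2903.
So K ~ Binomial(7, 0.18/0.62): P(K = 0) = C(7,0) · (0.18/0.62)^0 · (0.44/0.62)^7 ≈ 0.0907.

0.0907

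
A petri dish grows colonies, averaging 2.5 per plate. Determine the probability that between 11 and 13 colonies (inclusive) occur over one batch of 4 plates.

Over the interval, μ = 2.5 × 4 = 10 (a batch of 4 plates = 4 plates).
P(11 ≤ N ≤ 13) = Σ_{j=11}^{13} e^(−10) · 10^j/j! ≈ 0.2814.

0.2814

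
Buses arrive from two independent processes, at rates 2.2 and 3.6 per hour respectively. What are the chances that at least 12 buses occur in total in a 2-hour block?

0.4920

Independent Poisson processes superpose: combined rate λ = 2.2 + 3.6 = 5.8 per hour.
Over the interval, μ = 5.8 × 2 = 11.6 (a 2-hour block = 2 hours).
P(N ≥ 12) = 1 − P(N ≤ 11) ≈ 0.4920.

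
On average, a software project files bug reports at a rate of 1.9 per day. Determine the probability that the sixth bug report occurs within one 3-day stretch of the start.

Over the interval, μ = 1.9 × 3 = 5.7 (a 3-day stretch = 3 days).
The sixth arrival falls in the interval iff at least 6 events occur there: P(S_6 ≤ t) = P(N ≥ 6) = 1 − P(N ≤ 5) ≈ 0.5050.

0.5050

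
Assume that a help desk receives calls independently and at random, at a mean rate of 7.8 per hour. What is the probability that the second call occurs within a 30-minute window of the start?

0.9008

Over the interval, μ = 7.8 × 0.5 = 3.9 (a 30-minute window = 0.5 hours).
The second arrival falls in the interval iff at least 2 events occur there: P(S_2 ≤ t) = P(N ≥ 2) = 1 − P(N ≤ 1) ≈ 0.9008.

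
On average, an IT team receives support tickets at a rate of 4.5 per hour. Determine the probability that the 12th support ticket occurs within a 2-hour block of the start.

Over the interval, μ = 4.5 × 2 = 9 (a 2-hour block = 2 hours).
The 12th arrival falls in the interval iff at least 12 events occur there: P(S_12 ≤ t) = P(N ≥ 12) = 1 − P(N ≤ 11) ≈ 0.1970.

0.1970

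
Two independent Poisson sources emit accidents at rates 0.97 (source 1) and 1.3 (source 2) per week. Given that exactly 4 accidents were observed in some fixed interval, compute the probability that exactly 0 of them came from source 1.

Given the total, each event is independently from source 1 with probability p = λ_1/(λ_1+λ_2) = 0.97/2.27 ≈ 0.4273.
So K ~ Binomial(4, 0.97/2.27): P(K = 0) = C(4,0) · (0.97/2.27)^0 · (1.3/2.27)^4 ≈ 0.1076.

0.1076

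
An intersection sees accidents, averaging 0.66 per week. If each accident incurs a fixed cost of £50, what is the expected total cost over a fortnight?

E[N] = 0.66 × 2 = 1.32 (a fortnight = 2 weeks); E[cost] = 1.32 × £50 = £66.

£66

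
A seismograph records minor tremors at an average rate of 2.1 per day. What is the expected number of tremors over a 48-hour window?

4.2

E[N] = λt = 2.1 × 2 = 4.2 (a 48-hour window = 2 days).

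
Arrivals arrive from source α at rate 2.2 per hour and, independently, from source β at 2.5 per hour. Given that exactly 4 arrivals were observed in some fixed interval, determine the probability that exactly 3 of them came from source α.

0.2182

Given the total, each event is independently from source α with probability p = λ_α/(λ_α+λ_β) = 2.2/4.7 ≈ 0.4681.
So K ~ Binomial(4, 2.2/4.7): P(K = 3) = C(4,3) · (2.2/4.7)^3 · (2.5/4.7)^1 ≈ 0.2182.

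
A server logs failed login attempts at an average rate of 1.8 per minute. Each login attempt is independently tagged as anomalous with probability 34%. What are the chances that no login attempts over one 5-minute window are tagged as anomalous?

Thinning: the login attempts that are tagged as anomalous themselves form a Poisson process with rate 0.34 × 1.8 = 0.612 per minute.
Over the interval, μ = 0.612 × 5 = 3.06 (a 5-minute window = 5 minutes).
P(N = 0) = e^(−3.06) · 3.06^0/0! ≈ 0.0469.

0.0469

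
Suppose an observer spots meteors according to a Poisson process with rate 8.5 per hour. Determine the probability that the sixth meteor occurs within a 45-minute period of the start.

0.6125

Over the interval, μ = 8.5 × 0.75 = 6.375 (a 45-minute period = 0.75 hours).
The sixth arrival falls in the interval iff at least 6 events occur there: P(S_6 ≤ t) = P(N ≥ 6) = 1 − P(N ≤ 5) ≈ 0.6125.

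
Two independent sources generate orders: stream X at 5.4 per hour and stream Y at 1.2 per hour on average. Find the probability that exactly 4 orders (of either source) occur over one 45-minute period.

0.1772

Independent Poisson processes superpose: combined rate λ = 5.4 + 1.2 = 6.6 per hour.
Over the interval, μ = 6.6 × 0.75 = 4.95 (a 45-minute period = 0.75 hours).
P(N = 4) = e^(−4.95) · 4.95^4/4! ≈ 0.1772.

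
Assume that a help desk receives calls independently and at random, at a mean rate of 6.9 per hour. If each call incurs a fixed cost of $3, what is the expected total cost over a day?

$496.8

E[N] = 6.9 × 24 = 165.6 (a day = 24 hours); E[cost] = 165.6 × $3 = $496.8.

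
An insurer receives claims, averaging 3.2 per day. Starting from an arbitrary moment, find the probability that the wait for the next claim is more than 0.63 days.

The wait for the next event is exponential with rate λ = 3.2 per day.
P(T > 0.63) = e^(−λt) = e^(−3.2 × 0.63) = e^(−2.016) ≈ 0.1332.

0.1332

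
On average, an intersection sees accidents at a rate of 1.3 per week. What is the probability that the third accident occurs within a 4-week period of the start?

Over the interval, μ = 1.3 × 4 = 5.2 (a 4-week period = 4 weeks).
The third arrival falls in the interval iff at least 3 events occur there: P(S_3 ≤ t) = P(N ≥ 3) = 1 − P(N ≤ 2) ≈ 0.8912.

0.8912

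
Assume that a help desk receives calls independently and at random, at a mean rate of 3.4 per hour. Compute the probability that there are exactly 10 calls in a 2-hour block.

0.0649

Over the interval, μ = 3.4 × 2 = 6.8 (a 2-hour block = 2 hours).
P(N = 10) = e^(−μ) μ^10/10! = e^(−6.8) · 6.8^10/3628800 ≈ 0.0649.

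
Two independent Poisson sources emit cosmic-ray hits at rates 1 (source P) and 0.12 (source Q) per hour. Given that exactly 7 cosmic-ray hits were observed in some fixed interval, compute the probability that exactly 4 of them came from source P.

0.0274

Given the total, each event is independently from source P with probability p = λ_P/(λ_P+λ_Q) = 1/1.12 ≈ 0.8929.
So K ~ Binomial(7, 1/1.12): P(K = 4) = C(7,4) · (1/1.12)^4 · (0.12/1.12)^3 ≈ 0.0274.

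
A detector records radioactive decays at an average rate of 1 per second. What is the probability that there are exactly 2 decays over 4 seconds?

Over the interval, μ = 1 × 4 = 4 (4 seconds).
P(N = 2) = e^(−μ) μ^2/2! = e^(−4) · 4^2/2 ≈ 0.1465.

0.1465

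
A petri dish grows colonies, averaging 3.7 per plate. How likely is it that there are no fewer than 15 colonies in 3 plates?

Over the interval, μ = 3.7 × 3 = 11.1 (3 plates).
P(N ≥ 15) = 1 − P(N ≤ 14) = 1 − Σ_{j=0}^{14} e^(−μ) μ^j/j! ≈ 0.1533.

0.1533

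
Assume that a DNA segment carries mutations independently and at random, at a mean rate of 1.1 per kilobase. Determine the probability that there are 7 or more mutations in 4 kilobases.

0.1564

Over the interval, μ = 1.1 × 4 = 4.4 (4 kilobases).
P(N ≥ 7) = 1 − P(N ≤ 6) = 1 − Σ_{j=0}^{6} e^(−μ) μ^j/j! ≈ 0.1564.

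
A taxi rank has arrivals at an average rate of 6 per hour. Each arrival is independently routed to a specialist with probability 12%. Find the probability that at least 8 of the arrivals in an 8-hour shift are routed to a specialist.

0.2237

Thinning: the arrivals that are routed to a specialist themselves form a Poisson process with rate 0.12 × 6 = 0.72 per hour.
Over the interval, μ = 0.72 × 8 = 5.76 (an 8-hour shift = 8 hours).
P(N ≥ 8) = 1 − P(N ≤ 7) ≈ 0.2237.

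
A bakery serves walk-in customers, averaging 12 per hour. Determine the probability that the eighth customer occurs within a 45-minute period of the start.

Over the interval, μ = 12 × 0.75 = 9 (a 45-minute period = 0.75 hours).
The eighth arrival falls in the interval iff at least 8 events occur there: P(S_8 ≤ t) = P(N ≥ 8) = 1 − P(N ≤ 7) ≈ 0.6761.

0.6761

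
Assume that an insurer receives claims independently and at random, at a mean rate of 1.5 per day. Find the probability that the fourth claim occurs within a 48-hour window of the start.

Over the interval, μ = 1.5 × 2 = 3 (a 48-hour window = 2 days).
The fourth arrival falls in the interval iff at least 4 events occur there: P(S_4 ≤ t) = P(N ≥ 4) = 1 − P(N ≤ 3) ≈ 0.3528.

0.3528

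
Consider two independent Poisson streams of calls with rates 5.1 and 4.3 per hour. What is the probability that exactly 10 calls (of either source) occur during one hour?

Independent Poisson processes superpose: combined rate λ = 5.1 + 4.3 = 9.4 per hour.
So μ = 9.4.
P(N = 10) = e^(−9.4) · 9.4^10/10! ≈ 0.1228.

0.1228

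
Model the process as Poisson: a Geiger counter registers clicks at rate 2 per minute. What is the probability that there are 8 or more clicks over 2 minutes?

Over the interval, μ = 2 × 2 = 4 (2 minutes).
P(N ≥ 8) = 1 − P(N ≤ 7) = 1 − Σ_{j=0}^{7} e^(−μ) μ^j/j! ≈ 0.0511.

0.0511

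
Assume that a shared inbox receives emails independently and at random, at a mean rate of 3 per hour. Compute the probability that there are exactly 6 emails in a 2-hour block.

Over the interval, μ = 3 × 2 = 6 (a 2-hour block = 2 hours).
P(N = 6) = e^(−μ) μ^6/6! = e^(−6) · 6^6/720 ≈ 0.1606.

0.1606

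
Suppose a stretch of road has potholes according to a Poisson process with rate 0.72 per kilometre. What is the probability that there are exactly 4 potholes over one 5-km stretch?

0.1912

Over the interval, μ = 0.72 × 5 = 3.6 (a 5-km stretch = 5 kilometres).
P(N = 4) = e^(−μ) μ^4/4! = e^(−3.6) · 3.6^4/24 ≈ 0.1912.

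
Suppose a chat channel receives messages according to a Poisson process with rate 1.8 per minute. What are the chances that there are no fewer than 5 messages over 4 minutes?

Over the interval, μ = 1.8 × 4 = 7.2 (4 minutes).
P(N ≥ 5) = 1 − P(N ≤ 4) = 1 − Σ_{j=0}^{4} e^(−μ) μ^j/j! ≈ 0.8445.

0.8445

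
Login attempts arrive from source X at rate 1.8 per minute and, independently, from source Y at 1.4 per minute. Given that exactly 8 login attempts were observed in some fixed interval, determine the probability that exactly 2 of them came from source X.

0.0621

Given the total, each event is independently from source X with probability p = λ_X/(λ_X+λ_Y) = 1.8/3.2 = 0.5625.
So K ~ Binomial(8, 1.8/3.2): P(K = 2) = C(8,2) · (1.8/3.2)^2 · (1.4/3.2)^6 ≈ 0.0621.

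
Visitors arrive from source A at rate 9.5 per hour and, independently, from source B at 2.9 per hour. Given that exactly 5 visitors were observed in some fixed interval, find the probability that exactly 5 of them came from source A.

Given the total, each event is independently from source A with probability p = λ_A/(λ_A+λ_B) = 9.5/12.4 ≈ 0.7661.
So K ~ Binomial(5, 9.5/12.4): P(K = 5) = C(5,5) · (9.5/12.4)^5 · (2.9/12.4)^0 ≈ 0.2639.

0.2639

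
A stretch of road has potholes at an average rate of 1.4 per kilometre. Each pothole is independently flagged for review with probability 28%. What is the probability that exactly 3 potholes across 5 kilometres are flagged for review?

0.1768

Thinning: the potholes that are flagged for review themselves form a Poisson process with rate 0.28 × 1.4 = 0.392 per kilometre.
Over the interval, μ = 0.392 × 5 = 1.96 (5 kilometres).
P(N = 3) = e^(−1.96) · 1.96^3/3! ≈ 0.1768.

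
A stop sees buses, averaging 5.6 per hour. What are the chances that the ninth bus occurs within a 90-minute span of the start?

0.4631

Over the interval, μ = 5.6 × 1.5 = 8.4 (a 90-minute span = 1.5 hours).
The ninth arrival falls in the interval iff at least 9 events occur there: P(S_9 ≤ t) = P(N ≥ 9) = 1 − P(N ≤ 8) ≈ 0.4631.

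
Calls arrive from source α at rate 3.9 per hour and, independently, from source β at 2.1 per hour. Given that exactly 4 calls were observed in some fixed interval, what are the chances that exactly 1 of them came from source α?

Given the total, each event is independently from source α with probability p = λ_α/(λ_α+λ_β) = 3.9/6 = 0.6500.
So K ~ Binomial(4, 3.9/6): P(K = 1) = C(4,1) · (3.9/6)^1 · (2.1/6)^3 ≈ 0.1115.

0.1115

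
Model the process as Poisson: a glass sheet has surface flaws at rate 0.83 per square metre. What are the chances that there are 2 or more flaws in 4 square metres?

0.8438

Over the interval, μ = 0.83 × 4 = 3.32 (4 square metres).
P(N ≥ 2) = 1 − P(N ≤ 1) = 1 − Σ_{j=0}^{1} e^(−μ) μ^j/j! ≈ 0.8438.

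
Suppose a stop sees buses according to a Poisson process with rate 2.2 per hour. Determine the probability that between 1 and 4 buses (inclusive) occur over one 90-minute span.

0.7257

Over the interval, μ = 2.2 × 1.5 = 3.3 (a 90-minute span = 1.5 hours).
P(1 ≤ N ≤ 4) = Σ_{j=1}^{4} e^(−3.3) · 3.3^j/j! ≈ 0.7257.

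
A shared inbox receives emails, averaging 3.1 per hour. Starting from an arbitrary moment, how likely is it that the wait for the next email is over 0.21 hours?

The wait for the next event is exponential with rate λ = 3.1 per hour.
P(T > 0.21) = e^(−λt) = e^(−3.1 × 0.21) = e^(−0.651) ≈ 0.5215.

0.5215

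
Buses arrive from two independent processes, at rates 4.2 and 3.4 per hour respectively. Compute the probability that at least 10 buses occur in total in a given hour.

Independent Poisson processes superpose: combined rate λ = 4.2 + 3.4 = 7.6 per hour.
So μ = 7.6.
P(N ≥ 10) = 1 − P(N ≤ 9) ≈ 0.2351.

0.2351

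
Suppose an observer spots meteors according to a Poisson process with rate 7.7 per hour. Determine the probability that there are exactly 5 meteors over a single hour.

With mean μ = 7.7 per hour,
P(N = 5) = e^(−μ) μ^5/5! = e^(−7.7) · 7.7^5/120 ≈ 0.1021.

0.1021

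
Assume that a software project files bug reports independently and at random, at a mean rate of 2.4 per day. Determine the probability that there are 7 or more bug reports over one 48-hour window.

0.2092

Over the interval, μ = 2.4 × 2 = 4.8 (a 48-hour window = 2 days).
P(N ≥ 7) = 1 − P(N ≤ 6) = 1 − Σ_{j=0}^{6} e^(−μ) μ^j/j! ≈ 0.2092.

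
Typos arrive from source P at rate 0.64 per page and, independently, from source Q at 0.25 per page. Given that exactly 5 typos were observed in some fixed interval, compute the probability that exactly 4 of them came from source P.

Given the total, each event is independently from source P with probability p = λ_P/(λ_P+λ_Q) = 0.64/0.89 ≈ 0.7191.
So K ~ Binomial(5, 0.64/0.89): P(K = 4) = C(5,4) · (0.64/0.89)^4 · (0.25/0.89)^1 ≈ 0.3756.

0.3756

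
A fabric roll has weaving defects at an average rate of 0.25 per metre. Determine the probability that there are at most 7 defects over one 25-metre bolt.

0.7089

Over the interval, μ = 0.25 × 25 = 6.25 (a 25-metre bolt = 25 metres).
P(N ≤ 7) = Σ_{j=0}^{7} e^(−μ) μ^j/j! ≈ 0.7089.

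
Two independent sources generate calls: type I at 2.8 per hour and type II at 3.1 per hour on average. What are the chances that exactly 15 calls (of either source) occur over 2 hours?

0.0687

Independent Poisson processes superpose: combined rate λ = 2.8 + 3.1 = 5.9 per hour.
Over the interval, μ = 5.9 × 2 = 11.8 (2 hours).
P(N = 15) = e^(−11.8) · 11.8^15/15! ≈ 0.0687.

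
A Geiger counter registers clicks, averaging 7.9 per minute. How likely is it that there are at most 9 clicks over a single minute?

0.7290

With mean μ = 7.9 per minute,
P(N ≤ 9) = Σ_{j=0}^{9} e^(−μ) μ^j/j! ≈ 0.7290.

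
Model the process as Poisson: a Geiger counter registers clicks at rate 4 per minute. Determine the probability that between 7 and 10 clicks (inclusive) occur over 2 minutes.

0.5025

Over the interval, μ = 4 × 2 = 8 (2 minutes).
P(7 ≤ N ≤ 10) = Σ_{j=7}^{10} e^(−8) · 8^j/j! ≈ 0.5025.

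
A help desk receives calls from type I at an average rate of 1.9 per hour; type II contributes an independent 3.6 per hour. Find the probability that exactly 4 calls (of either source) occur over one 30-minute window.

Independent Poisson processes superpose: combined rate λ = 1.9 + 3.6 = 5.5 per hour.
Over the interval, μ = 5.5 × 0.5 = 2.75 (a 30-minute window = 0.5 hours).
P(N = 4) = e^(−2.75) · 2.75^4/4! ≈ 0.1523.

0.1523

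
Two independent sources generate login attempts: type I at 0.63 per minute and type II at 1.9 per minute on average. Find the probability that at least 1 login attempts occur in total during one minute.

0.9203

Independent Poisson processes superpose: combined rate λ = 0.63 + 1.9 = 2.53 per minute.
So μ = 2.53.
P(N ≥ 1) = 1 − P(N ≤ 0) ≈ 0.9203.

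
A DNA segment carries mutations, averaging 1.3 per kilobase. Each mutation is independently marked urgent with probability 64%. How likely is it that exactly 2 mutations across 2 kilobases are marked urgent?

Thinning: the mutations that are marked urgent themselves form a Poisson process with rate 0.64 × 1.3 = 0.832 per kilobase.
Over the interval, μ = 0.832 × 2 = 1.664 (2 kilobases).
P(N = 2) = e^(−1.664) · 1.664^2/2! ≈ 0.2622.

0.2622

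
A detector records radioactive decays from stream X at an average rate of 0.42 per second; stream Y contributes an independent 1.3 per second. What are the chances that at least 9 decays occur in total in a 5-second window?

0.4906

Independent Poisson processes superpose: combined rate λ = 0.42 + 1.3 = 1.72 per second.
Over the interval, μ = 1.72 × 5 = 8.6 (a 5-second window = 5 seconds).
P(N ≥ 9) = 1 − P(N ≤ 8) ≈ 0.4906.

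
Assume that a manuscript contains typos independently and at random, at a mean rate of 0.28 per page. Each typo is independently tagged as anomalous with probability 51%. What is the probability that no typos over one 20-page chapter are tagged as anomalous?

Thinning: the typos that are tagged as anomalous themselves form a Poisson process with rate 0.51 × 0.28 = 0.1428 per page.
Over the interval, μ = 0.1428 × 20 = 2.856 (a 20-page chapter = 20 pages).
P(N = 0) = e^(−2.856) · 2.856^0/0! ≈ 0.0575.

0.0575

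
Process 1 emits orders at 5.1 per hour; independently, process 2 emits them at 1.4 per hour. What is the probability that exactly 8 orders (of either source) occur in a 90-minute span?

Independent Poisson processes superpose: combined rate λ = 5.1 + 1.4 = 6.5 per hour.
Over the interval, μ = 6.5 × 1.5 = 9.75 (a 90-minute span = 1.5 hours).
P(N = 8) = e^(−9.75) · 9.75^8/8! ≈ 0.1181.

0.1181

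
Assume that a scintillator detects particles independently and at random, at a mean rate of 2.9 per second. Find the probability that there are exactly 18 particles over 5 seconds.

Over the interval, μ = 2.9 × 5 = 14.5 (5 seconds).
P(N = 18) = e^(−μ) μ^18/18! = e^(−14.5) · 14.5^18/6402373705728000 ≈ 0.0632.

0.0632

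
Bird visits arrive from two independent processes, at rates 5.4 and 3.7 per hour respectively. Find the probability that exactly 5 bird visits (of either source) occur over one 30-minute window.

Independent Poisson processes superpose: combined rate λ = 5.4 + 3.7 = 9.1 per hour.
Over the interval, μ = 9.1 × 0.5 = 4.55 (a 30-minute window = 0.5 hours).
P(N = 5) = e^(−4.55) · 4.55^5/5! ≈ 0.1717.

0.1717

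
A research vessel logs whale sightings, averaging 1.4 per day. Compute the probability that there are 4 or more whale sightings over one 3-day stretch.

0.6046

Over the interval, μ = 1.4 × 3 = 4.2 (a 3-day stretch = 3 days).
P(N ≥ 4) = 1 − P(N ≤ 3) = 1 − Σ_{j=0}^{3} e^(−μ) μ^j/j! ≈ 0.6046.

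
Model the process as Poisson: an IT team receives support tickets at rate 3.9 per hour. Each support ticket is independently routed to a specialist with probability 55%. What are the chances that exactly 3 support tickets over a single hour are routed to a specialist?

Thinning: the support tickets that are routed to a specialist themselves form a Poisson process with rate 0.55 × 3.9 = 2.145 per hour.
So μ = 2.145.
P(N = 3) = e^(−2.145) · 2.145^3/3! ≈ 0.1926.

0.1926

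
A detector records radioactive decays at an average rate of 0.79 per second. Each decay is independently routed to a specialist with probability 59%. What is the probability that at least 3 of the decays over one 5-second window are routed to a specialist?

0.4120

Thinning: the decays that are routed to a specialist themselves form a Poisson process with rate 0.59 × 0.79 = 0.4661 per second.
Over the interval, μ = 0.4661 × 5 = 2.3305 (a 5-second window = 5 seconds).
P(N ≥ 3) = 1 − P(N ≤ 2) ≈ 0.4120.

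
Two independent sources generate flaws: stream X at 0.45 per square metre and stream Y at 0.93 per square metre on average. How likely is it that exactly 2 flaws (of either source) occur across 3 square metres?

0.1365

Independent Poisson processes superpose: combined rate λ = 0.45 + 0.93 = 1.38 per square metre.
Over the interval, μ = 1.38 × 3 = 4.14 (3 square metres).
P(N = 2) = e^(−4.14) · 4.14^2/2! ≈ 0.1365.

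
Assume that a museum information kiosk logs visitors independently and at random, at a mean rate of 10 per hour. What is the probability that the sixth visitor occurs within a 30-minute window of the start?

Over the interval, μ = 10 × 0.5 = 5 (a 30-minute window = 0.5 hours).
The sixth arrival falls in the interval iff at least 6 events occur there: P(S_6 ≤ t) = P(N ≥ 6) = 1 − P(N ≤ 5) ≈ 0.3840.

0.3840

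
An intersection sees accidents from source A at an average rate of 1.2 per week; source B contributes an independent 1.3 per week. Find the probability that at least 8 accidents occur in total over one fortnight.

0.1334

Independent Poisson processes superpose: combined rate λ = 1.2 + 1.3 = 2.5 per week.
Over the interval, μ = 2.5 × 2 = 5 (a fortnight = 2 weeks).
P(N ≥ 8) = 1 − P(N ≤ 7) ≈ 0.1334.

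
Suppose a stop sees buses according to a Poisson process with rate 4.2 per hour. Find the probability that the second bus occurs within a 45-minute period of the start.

0.8222

Over the interval, μ = 4.2 × 0.75 = 3.15 (a 45-minute period = 0.75 hours).
The second arrival falls in the interval iff at least 2 events occur there: P(S_2 ≤ t) = P(N ≥ 2) = 1 − P(N ≤ 1) ≈ 0.8222.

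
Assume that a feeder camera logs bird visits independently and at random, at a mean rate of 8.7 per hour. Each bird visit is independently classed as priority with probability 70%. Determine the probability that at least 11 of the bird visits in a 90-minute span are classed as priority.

0.3101

Thinning: the bird visits that are classed as priority themselves form a Poisson process with rate 0.7 × 8.7 = 6.09 per hour.
Over the interval, μ = 6.09 × 1.5 = 9.135 (a 90-minute span = 1.5 hours).
P(N ≥ 11) = 1 − P(N ≤ 10) ≈ 0.3101.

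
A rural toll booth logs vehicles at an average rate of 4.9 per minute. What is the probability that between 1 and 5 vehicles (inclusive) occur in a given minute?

0.6261

With mean μ = 4.9 per minute,
P(1 ≤ N ≤ 5) = Σ_{j=1}^{5} e^(−4.9) · 4.9^j/j! ≈ 0.6261.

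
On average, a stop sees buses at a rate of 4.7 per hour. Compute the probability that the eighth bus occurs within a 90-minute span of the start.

Over the interval, μ = 4.7 × 1.5 = 7.05 (a 90-minute span = 1.5 hours).
The eighth arrival falls in the interval iff at least 8 events occur there: P(S_8 ≤ t) = P(N ≥ 8) = 1 − P(N ≤ 7) ≈ 0.4087.

0.4087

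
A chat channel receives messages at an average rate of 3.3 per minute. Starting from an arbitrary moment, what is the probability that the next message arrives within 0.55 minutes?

Inter-arrival times are exponential with rate λ = 3.3 per minute.
P(T ≤ 0.55) = 1 − e^(−λt) = 1 − e^(−3.3 × 0.55) = 1 − e^(−1.815) ≈ 0.8372.

0.8372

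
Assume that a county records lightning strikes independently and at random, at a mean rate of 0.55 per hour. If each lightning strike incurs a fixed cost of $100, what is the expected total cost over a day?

$1320

E[N] = 0.55 × 24 = 13.2 (a day = 24 hours); E[cost] = 13.2 × $100 = $1320.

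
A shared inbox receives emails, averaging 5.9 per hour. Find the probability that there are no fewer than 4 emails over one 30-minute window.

0.3416

Over the interval, μ = 5.9 × 0.5 = 2.95 (a 30-minute window = 0.5 hours).
P(N ≥ 4) = 1 − P(N ≤ 3) = 1 − Σ_{j=0}^{3} e^(−μ) μ^j/j! ≈ 0.3416.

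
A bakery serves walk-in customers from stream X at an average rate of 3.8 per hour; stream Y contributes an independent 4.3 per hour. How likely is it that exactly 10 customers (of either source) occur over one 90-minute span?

0.1022

Independent Poisson processes superpose: combined rate λ = 3.8 + 4.3 = 8.1 per hour.
Over the interval, μ = 8.1 × 1.5 = 12.15 (a 90-minute span = 1.5 hours).
P(N = 10) = e^(−12.15) · 12.15^10/10! ≈ 0.1022.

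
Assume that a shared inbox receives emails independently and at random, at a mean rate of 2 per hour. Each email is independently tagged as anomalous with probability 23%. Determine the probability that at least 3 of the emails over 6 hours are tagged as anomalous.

Thinning: the emails that are tagged as anomalous themselves form a Poisson process with rate 0.23 × 2 = 0.46 per hour.
Over the interval, μ = 0.46 × 6 = 2.76 (6 hours).
P(N ≥ 3) = 1 − P(N ≤ 2) ≈ 0.5210.

0.5210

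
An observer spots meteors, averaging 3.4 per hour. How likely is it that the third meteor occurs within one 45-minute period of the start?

Over the interval, μ = 3.4 × 0.75 = 2.55 (a 45-minute period = 0.75 hours).
The third arrival falls in the interval iff at least 3 events occur there: P(S_3 ≤ t) = P(N ≥ 3) = 1 − P(N ≤ 2) ≈ 0.4689.

0.4689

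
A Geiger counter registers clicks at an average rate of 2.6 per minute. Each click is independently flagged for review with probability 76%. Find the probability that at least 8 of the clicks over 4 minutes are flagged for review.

0.5336

Thinning: the clicks that are flagged for review themselves form a Poisson process with rate 0.76 × 2.6 = 1.976 per minute.
Over the interval, μ = 1.976 × 4 = 7.904 (4 minutes).
P(N ≥ 8) = 1 − P(N ≤ 7) ≈ 0.5336.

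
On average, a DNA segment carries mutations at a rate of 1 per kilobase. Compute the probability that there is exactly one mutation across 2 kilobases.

Over the interval, μ = 1 × 2 = 2 (2 kilobases).
P(N = 1) = e^(−μ) μ^1/1! = e^(−2) · 2^1/1 ≈ 0.2707.

0.2707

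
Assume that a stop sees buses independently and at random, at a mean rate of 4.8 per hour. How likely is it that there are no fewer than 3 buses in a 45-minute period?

0.6973

Over the interval, μ = 4.8 × 0.75 = 3.6 (a 45-minute period = 0.75 hours).
P(N ≥ 3) = 1 − P(N ≤ 2) = 1 − Σ_{j=0}^{2} e^(−μ) μ^j/j! ≈ 0.6973.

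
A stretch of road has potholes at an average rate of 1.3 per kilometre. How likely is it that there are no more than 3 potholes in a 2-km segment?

0.7360

Over the interval, μ = 1.3 × 2 = 2.6 (a 2-km segment = 2 kilometres).
P(N ≤ 3) = Σ_{j=0}^{3} e^(−μ) μ^j/j! ≈ 0.7360.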